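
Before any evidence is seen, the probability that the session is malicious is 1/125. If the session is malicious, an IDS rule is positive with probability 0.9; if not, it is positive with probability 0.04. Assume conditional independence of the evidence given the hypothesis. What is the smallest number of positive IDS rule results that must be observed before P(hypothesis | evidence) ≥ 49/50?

Prior odds: 0.008 ÷ 0.992 = 1/124.
Likelihood ratio of a positive = 0.9/0.04 = 22.5.
Target odds: 0.98 ÷ 0.02 = 49.
Require 22.5ⁿ ≥ 49 ÷ (1/124) = 6076.
22.5² = 506.25 falls short of 6076 but 22.5³ = 11390.625 reaches it, so n = 3.

3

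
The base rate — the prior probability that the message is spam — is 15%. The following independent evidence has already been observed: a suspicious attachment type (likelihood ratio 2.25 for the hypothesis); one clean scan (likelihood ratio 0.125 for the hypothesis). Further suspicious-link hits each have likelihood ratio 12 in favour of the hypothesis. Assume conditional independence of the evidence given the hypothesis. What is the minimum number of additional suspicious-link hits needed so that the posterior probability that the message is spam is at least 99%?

Prior odds = 0.15/0.85 = 3/17.
Combined Bayes factor of the evidence already in hand = 2.25 × 0.125 = 0.28125.
Odds after that evidence = (3/17) × 0.28125 = 27/544.
Target odds = 0.99/0.01 = 99.
Need 12ⁿ ≥ 99 ÷ (27/544) = 5984/3.
12³ = 1728 falls short of 5984/3 but 12⁴ = 20736 reaches it, so n = 4.

4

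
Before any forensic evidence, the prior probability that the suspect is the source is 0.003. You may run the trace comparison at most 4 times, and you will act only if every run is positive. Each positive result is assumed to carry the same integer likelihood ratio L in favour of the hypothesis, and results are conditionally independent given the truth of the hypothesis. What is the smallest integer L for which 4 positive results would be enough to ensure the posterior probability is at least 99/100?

Prior odds = 0.003/0.997 = 3/997.
Target odds = 0.99/0.01 = 99.
Need L⁴ ≥ 99 ÷ (3/997) = 32901.
13⁴ = 28561 < 32901 ≤ 38416 = 14⁴, so L = 14.

14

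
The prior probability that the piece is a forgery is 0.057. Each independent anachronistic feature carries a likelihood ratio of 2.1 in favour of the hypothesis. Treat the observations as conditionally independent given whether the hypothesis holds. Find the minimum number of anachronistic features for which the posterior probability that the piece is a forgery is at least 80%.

6

Prior odds = 0.057/0.943 = 57/943.
Likelihood ratio per anachronistic feature = 2.1.
Target posterior odds = 0.8/0.2 = 4.
Need (57/943) × 2.1ⁿ ≥ 4, i.e. 2.1ⁿ ≥ 3772/57.
2.1⁵ = 4084101/100000 falls short of 3772/57 but 2.1⁶ = 85766121/1000000 reaches it, so n = 6.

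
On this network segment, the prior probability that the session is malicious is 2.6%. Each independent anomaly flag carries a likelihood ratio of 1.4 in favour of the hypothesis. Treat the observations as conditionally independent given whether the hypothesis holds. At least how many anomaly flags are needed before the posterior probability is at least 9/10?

18

Prior odds: 0.026 ÷ 0.974 = 13/487.
Likelihood ratio per anomaly flag = 1.4.
Target posterior odds = 0.9/0.1 = 9.
Need (13/487) × 1.4ⁿ ≥ 9, i.e. 1.4ⁿ ≥ 4383/13.
1.4¹⁷ ≈304.913 falls short of 4383/13 but 1.4¹⁸ ≈426.879 reaches it, so n = 18.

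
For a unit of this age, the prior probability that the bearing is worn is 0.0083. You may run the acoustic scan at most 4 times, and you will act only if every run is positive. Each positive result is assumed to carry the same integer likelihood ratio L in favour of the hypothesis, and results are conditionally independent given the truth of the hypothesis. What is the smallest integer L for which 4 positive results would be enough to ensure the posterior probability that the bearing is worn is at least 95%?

Prior odds = 0.0083/0.9917 = 83/9917.
Target odds = 0.95/0.05 = 19.
Need L⁴ ≥ 19 ÷ (83/9917) = 188423/83.
6⁴ = 1296 < 188423/83 ≤ 2401 = 7⁴, so L = 7.

7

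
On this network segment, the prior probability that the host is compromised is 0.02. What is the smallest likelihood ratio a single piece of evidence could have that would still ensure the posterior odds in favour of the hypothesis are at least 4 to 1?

Prior odds = 0.02/0.98 = 1/49.
Target odds = 4.
Required Bayes factor = 4 ÷ (1/49) = 196.

196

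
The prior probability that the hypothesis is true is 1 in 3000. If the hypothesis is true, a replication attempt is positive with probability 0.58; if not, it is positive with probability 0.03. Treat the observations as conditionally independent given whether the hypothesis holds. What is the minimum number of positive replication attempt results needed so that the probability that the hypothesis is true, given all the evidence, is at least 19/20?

4

Prior odds: (1/3000) ÷ (2999/3000) = 1/2999.
Likelihood ratio of a positive = 0.58/0.03 = 58/3.
Target odds: 0.95 ÷ 0.05 = 19.
Require (58/3)ⁿ ≥ 19 ÷ (1/2999) = 56981.
(58/3)³ = 195112/27 falls short of 56981 but (58/3)⁴ = 11316496/81 reaches it, so n = 4.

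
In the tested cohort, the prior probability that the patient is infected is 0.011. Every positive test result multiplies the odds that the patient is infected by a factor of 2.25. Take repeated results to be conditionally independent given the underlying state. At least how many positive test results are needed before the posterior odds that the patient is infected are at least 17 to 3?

Prior odds = 0.011/0.989 = 11/989.
Likelihood ratio per positive test result = 2.25.
Target odds = 17/3.
Require 2.25ⁿ ≥ 17/3 ÷ (11/989) = 16813/33.
2.25⁷ = 4782969/16384 falls short of 16813/33 but 2.25⁸ = 43046721/65536 reaches it, so n = 8.

8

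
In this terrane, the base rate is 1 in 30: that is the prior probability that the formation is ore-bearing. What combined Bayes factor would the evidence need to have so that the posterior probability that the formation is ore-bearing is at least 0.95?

Prior odds = (1/30)/(29/30) = 1/29.
Target odds = 0.95/0.05 = 19.
Required Bayes factor = 19 ÷ (1/29) = 551.

551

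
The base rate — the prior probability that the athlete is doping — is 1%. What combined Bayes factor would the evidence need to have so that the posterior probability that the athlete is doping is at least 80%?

396

Prior odds = 0.01/0.99 = 1/99.
Target odds = 0.8/0.2 = 4.
Required Bayes factor = 4 ÷ (1/99) = 396.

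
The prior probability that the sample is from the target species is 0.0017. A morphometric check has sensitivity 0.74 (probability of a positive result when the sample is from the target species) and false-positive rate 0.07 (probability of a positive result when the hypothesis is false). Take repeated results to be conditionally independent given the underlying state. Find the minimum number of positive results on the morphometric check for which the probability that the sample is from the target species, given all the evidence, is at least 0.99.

Prior odds = 0.0017/0.9983 = 17/9983.
Likelihood ratio of a positive result = 0.74/0.07 = 74/7.
Target posterior odds = 0.99/0.01 = 99.
Require (74/7)ⁿ ≥ 99 ÷ (17/9983) = 988317/17.
(74/7)⁴ = 29986576/2401 falls short of 988317/17 but (74/7)⁵ ≈132029 reaches it, so n = 5.

5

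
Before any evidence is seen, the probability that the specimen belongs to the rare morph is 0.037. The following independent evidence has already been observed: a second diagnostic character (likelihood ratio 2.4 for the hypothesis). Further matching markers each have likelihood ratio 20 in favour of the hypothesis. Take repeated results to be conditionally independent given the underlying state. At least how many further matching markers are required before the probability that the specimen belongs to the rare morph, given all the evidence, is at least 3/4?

Prior odds = 0.037/0.963 = 37/963.
Bayes factor of the evidence already in hand = 2.4.
Odds after that evidence = (37/963) × 2.4 = 148/1605.
Target odds = 0.75/0.25 = 3.
Need 20ⁿ ≥ 3 ÷ (148/1605) = 4815/148.
20¹ = 20 falls short of 4815/148 but 20² = 400 reaches it, so n = 2.

2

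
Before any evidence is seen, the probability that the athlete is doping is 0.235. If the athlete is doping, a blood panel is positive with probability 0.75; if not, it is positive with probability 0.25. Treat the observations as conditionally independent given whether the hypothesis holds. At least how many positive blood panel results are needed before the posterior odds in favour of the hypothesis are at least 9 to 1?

Prior odds = 0.235/0.765 = 47/153.
Likelihood ratio of a positive = 0.75/0.25 = 3.
Target odds = 9.
Require 3ⁿ ≥ 9 ÷ (47/153) = 1377/47.
3³ = 27 falls short of 1377/47 but 3⁴ = 81 reaches it, so n = 4.

4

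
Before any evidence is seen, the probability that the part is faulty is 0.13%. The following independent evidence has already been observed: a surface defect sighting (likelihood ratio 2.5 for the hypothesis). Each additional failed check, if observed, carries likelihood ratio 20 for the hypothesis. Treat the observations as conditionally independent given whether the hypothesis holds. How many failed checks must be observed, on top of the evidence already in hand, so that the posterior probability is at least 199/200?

4

Prior odds = 0.0013/0.9987 = 13/9987.
Bayes factor of the evidence already in hand = 2.5.
Odds after that evidence = (13/9987) × 2.5 = 65/19974.
Target odds = 0.995/0.005 = 199.
Need 20ⁿ ≥ 199 ÷ (65/19974) = 3974826/65.
20³ = 8000 falls short of 3974826/65 but 20⁴ = 160000 reaches it, so n = 4.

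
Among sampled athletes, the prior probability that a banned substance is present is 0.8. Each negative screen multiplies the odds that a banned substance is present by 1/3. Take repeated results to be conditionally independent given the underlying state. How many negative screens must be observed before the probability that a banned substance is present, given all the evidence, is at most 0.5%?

7

Prior odds: 0.8 ÷ 0.2 = 4.
Likelihood ratio per negative screen = 1/3.
Target odds: 0.005 ÷ 0.995 = 1/199.
Require (1/3)ⁿ ≤ 1/199 ÷ 4 = 1/796.
(1/3)⁶ = 1/729 is still above 1/796 but (1/3)⁷ = 1/2187 is at or below it, so n = 7.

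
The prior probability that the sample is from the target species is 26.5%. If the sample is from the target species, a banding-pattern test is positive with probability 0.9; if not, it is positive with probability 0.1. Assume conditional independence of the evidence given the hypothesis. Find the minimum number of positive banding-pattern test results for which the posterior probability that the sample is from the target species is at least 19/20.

Prior odds = 0.265/0.735 = 53/147.
Likelihood ratio of a positive = 0.9/0.1 = 9.
Target odds: 0.95 ÷ 0.05 = 19.
Need (53/147) × 9ⁿ ≥ 19, i.e. 9ⁿ ≥ 2793/53.
9¹ = 9 falls short of 2793/53 but 9² = 81 reaches it, so n = 2.

2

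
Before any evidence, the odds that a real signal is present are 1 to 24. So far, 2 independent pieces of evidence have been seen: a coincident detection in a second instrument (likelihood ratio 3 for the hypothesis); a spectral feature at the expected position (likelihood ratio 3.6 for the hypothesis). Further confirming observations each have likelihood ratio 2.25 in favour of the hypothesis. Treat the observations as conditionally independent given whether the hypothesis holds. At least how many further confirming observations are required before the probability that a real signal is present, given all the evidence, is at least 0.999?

Prior odds = 1/24.
Combined Bayes factor of the evidence already in hand = 3 × 3.6 = 10.8.
Odds after that evidence = (1/24) × 10.8 = 0.45.
Target odds = 0.999/0.001 = 999.
Need 2.25ⁿ ≥ 999 ÷ 0.45 = 2220.
2.25⁹ = 387420489/262144 falls short of 2220 but 2.25¹⁰ ≈3325.26 reaches it, so n = 10.

10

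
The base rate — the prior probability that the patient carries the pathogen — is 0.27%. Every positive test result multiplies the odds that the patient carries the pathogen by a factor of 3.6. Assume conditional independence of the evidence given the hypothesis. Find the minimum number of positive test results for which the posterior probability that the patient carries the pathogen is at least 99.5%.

9

Prior odds: 0.0027 ÷ 0.9973 = 27/9973.
Likelihood ratio per positive test result = 3.6.
Target posterior odds = 0.995/0.005 = 199.
Require 3.6ⁿ ≥ 199 ÷ (27/9973) = 1984627/27.
3.6⁸ ≈28211.1 falls short of 1984627/27 but 3.6⁹ ≈101560 reaches it, so n = 9.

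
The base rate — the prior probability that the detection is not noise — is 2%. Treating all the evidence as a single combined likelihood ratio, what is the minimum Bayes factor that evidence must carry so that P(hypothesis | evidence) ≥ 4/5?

Prior odds = 0.02/0.98 = 1/49.
Target odds = 0.8/0.2 = 4.
Required Bayes factor = 4 ÷ (1/49) = 196.

196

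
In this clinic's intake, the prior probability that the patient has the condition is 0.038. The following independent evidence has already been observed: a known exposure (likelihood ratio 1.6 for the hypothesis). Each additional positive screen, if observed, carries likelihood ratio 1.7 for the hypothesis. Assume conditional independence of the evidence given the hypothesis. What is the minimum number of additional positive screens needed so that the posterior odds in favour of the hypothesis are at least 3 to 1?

8

Prior odds = 0.038/0.962 = 19/481.
Bayes factor of the evidence already in hand = 1.6.
Odds after that evidence = (19/481) × 1.6 = 152/2405.
Target odds = 3.
Need 1.7ⁿ ≥ 3 ÷ (152/2405) = 7215/152.
1.7⁷ = 410338673/10000000 falls short of 7215/152 but 1.7⁸ ≈69.7576 reaches it, so n = 8.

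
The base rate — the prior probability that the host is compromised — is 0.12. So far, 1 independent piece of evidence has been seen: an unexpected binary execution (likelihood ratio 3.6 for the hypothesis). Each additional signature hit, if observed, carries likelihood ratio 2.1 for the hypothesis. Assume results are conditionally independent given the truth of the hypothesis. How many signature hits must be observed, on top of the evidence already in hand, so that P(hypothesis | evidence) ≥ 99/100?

8

Prior odds = 0.12/0.88 = 3/22.
Bayes factor of the evidence already in hand = 3.6.
Odds after that evidence = (3/22) × 3.6 = 27/55.
Target odds = 0.99/0.01 = 99.
Need 2.1ⁿ ≥ 99 ÷ (27/55) = 605/3.
2.1⁷ ≈180.109 falls short of 605/3 but 2.1⁸ ≈378.229 reaches it, so n = 8.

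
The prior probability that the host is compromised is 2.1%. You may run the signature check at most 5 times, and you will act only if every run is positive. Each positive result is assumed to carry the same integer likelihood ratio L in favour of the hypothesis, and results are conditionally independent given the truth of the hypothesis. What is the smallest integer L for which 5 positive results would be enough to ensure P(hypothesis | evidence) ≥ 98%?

5

Prior odds = 0.021/0.979 = 21/979.
Target odds = 0.98/0.02 = 49.
Need L⁵ ≥ 49 ÷ (21/979) = 6853/3.
4⁵ = 1024 < 6853/3 ≤ 3125 = 5⁵, so L = 5.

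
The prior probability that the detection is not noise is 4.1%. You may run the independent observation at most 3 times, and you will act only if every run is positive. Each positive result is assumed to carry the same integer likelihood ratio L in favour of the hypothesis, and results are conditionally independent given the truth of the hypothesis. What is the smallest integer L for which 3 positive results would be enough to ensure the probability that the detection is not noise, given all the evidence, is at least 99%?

Prior odds = 0.041/0.959 = 41/959.
Target odds = 0.99/0.01 = 99.
Need L³ ≥ 99 ÷ (41/959) = 94941/41.
13³ = 2197 < 94941/41 ≤ 2744 = 14³, so L = 14.

14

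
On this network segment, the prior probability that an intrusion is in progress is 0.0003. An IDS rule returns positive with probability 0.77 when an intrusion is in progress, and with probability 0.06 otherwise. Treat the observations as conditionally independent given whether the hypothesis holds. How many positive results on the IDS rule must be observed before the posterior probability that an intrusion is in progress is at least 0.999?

6

Prior odds: 0.0003 ÷ 0.9997 = 3/9997.
Likelihood ratio of a positive result = 0.77/0.06 = 77/6.
Target odds: 0.999 ÷ 0.001 = 999.
Require (77/6)ⁿ ≥ 999 ÷ (3/9997) = 3329001.
(77/6)⁵ ≈348095 falls short of 3329001 but (77/6)⁶ ≈4.46721e+06 reaches it, so n = 6.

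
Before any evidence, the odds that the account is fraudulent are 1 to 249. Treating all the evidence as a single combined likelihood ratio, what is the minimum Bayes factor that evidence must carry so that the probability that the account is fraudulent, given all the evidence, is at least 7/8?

Prior odds = 1/249.
Target odds = 0.875/0.125 = 7.
Required Bayes factor = 7 ÷ (1/249) = 1743.

1743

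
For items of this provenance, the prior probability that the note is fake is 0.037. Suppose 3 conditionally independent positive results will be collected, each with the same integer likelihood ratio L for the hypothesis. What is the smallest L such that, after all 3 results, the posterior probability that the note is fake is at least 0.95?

Prior odds = 0.037/0.963 = 37/963.
Target odds = 0.95/0.05 = 19.
Need L³ ≥ 19 ÷ (37/963) = 18297/37.
7³ = 343 < 18297/37 ≤ 512 = 8³, so L = 8.

8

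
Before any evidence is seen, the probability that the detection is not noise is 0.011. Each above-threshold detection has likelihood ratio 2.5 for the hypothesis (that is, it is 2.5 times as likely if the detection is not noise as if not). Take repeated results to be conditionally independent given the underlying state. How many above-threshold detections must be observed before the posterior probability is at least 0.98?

Prior odds = 0.011/0.989 = 11/989.
Likelihood ratio per above-threshold detection = 2.5.
Target posterior odds = 0.98/0.02 = 49.
Require 2.5ⁿ ≥ 49 ÷ (11/989) = 48461/11.
2.5⁹ = 1953125/512 falls short of 48461/11 but 2.5¹⁰ = 9765625/1024 reaches it, so n = 10.

10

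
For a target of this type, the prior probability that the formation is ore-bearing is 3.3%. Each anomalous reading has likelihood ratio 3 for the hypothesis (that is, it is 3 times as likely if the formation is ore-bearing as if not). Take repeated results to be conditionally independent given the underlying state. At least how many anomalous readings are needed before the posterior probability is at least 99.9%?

Prior odds: 0.033 ÷ 0.967 = 33/967.
Likelihood ratio per anomalous reading = 3.
Target odds: 0.999 ÷ 0.001 = 999.
Require 3ⁿ ≥ 999 ÷ (33/967) = 322011/11.
3⁹ = 19683 falls short of 322011/11 but 3¹⁰ = 59049 reaches it, so n = 10.

10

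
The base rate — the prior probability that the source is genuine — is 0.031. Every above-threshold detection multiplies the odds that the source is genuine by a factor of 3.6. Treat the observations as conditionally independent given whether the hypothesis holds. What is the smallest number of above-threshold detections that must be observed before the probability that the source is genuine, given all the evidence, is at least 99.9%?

Prior odds: 0.031 ÷ 0.969 = 31/969.
Likelihood ratio per above-threshold detection = 3.6.
Target odds: 0.999 ÷ 0.001 = 999.
Require 3.6ⁿ ≥ 999 ÷ (31/969) = 968031/31.
3.6⁸ ≈28211.1 falls short of 968031/31 but 3.6⁹ ≈101560 reaches it, so n = 9.

9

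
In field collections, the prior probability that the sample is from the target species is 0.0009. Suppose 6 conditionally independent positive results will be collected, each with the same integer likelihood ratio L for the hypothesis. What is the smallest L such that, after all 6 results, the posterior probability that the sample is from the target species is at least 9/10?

Prior odds = 0.0009/0.9991 = 9/9991.
Target odds = 0.9/0.1 = 9.
Need L⁶ ≥ 9 ÷ (9/9991) = 9991.
4⁶ = 4096 < 9991 ≤ 15625 = 5⁶, so L = 5.

5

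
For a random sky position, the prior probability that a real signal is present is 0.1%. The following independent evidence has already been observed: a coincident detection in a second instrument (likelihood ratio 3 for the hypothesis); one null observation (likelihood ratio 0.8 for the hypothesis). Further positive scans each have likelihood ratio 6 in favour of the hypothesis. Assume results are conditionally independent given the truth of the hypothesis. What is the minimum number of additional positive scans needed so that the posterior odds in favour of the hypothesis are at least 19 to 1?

Prior odds = 0.001/0.999 = 1/999.
Combined Bayes factor of the evidence already in hand = 3 × 0.8 = 2.4.
Odds after that evidence = (1/999) × 2.4 = 4/1665.
Target odds = 19.
Need 6ⁿ ≥ 19 ÷ (4/1665) = 7908.75.
6⁵ = 7776 falls short of 7908.75 but 6⁶ = 46656 reaches it, so n = 6.

6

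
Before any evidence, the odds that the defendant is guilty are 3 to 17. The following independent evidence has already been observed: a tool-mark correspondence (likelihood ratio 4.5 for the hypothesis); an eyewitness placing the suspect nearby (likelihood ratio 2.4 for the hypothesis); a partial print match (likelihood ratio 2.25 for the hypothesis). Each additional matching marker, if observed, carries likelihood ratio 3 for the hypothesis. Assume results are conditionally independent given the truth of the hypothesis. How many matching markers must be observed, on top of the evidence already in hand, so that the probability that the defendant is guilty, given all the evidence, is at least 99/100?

Prior odds = 3/17.
Combined Bayes factor of the evidence already in hand = 4.5 × 2.4 × 2.25 = 24.3.
Odds after that evidence = (3/17) × 24.3 = 729/170.
Target odds = 0.99/0.01 = 99.
Need 3ⁿ ≥ 99 ÷ (729/170) = 1870/81.
3² = 9 falls short of 1870/81 but 3³ = 27 reaches it, so n = 3.

3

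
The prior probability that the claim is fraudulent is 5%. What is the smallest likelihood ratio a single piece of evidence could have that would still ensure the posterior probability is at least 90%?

171

Prior odds = 0.05/0.95 = 1/19.
Target odds = 0.9/0.1 = 9.
Required Bayes factor = 9 ÷ (1/19) = 171.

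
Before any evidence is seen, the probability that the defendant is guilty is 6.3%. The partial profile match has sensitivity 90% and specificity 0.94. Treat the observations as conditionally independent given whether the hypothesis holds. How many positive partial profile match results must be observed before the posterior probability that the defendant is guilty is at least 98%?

3

Prior odds = 0.063/0.937 = 63/937.
False-positive rate = 1 − 0.94 = 0.06; likelihood ratio of a positive = 0.9/0.06 = 15.
Target posterior odds = 0.98/0.02 = 49.
Require 15ⁿ ≥ 49 ÷ (63/937) = 6559/9.
15² = 225 falls short of 6559/9 but 15³ = 3375 reaches it, so n = 3.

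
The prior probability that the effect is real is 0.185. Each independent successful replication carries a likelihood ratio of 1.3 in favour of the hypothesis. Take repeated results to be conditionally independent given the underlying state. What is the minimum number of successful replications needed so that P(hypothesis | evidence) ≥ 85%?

Prior odds = 0.185/0.815 = 37/163.
Likelihood ratio per successful replication = 1.3.
Target posterior odds = 0.85/0.15 = 17/3.
Require 1.3ⁿ ≥ 17/3 ÷ (37/163) = 2771/111.
1.3¹² ≈23.2981 falls short of 2771/111 but 1.3¹³ ≈30.2875 reaches it, so n = 13.

13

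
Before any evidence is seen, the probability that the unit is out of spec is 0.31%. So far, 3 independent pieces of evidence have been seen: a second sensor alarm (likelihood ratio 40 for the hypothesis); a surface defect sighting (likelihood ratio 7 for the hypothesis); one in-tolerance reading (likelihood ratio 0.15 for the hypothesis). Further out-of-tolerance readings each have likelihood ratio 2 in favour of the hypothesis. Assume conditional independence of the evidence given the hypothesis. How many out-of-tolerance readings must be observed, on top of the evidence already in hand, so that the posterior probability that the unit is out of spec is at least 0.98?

Prior odds = 0.0031/0.9969 = 31/9969.
Combined Bayes factor of the evidence already in hand = 40 × 7 × 0.15 = 42.
Odds after that evidence = (31/9969) × 42 = 434/3323.
Target odds = 0.98/0.02 = 49.
Need 2ⁿ ≥ 49 ÷ (434/3323) = 23261/62.
2⁸ = 256 falls short of 23261/62 but 2⁹ = 512 reaches it, so n = 9.

9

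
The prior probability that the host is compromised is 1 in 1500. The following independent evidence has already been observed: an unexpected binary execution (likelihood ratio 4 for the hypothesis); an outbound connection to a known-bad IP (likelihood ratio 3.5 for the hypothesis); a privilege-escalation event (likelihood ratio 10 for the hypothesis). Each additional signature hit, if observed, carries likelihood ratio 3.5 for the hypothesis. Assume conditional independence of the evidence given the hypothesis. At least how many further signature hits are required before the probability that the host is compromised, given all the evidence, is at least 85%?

Prior odds = (1/1500)/(1499/1500) = 1/1499.
Combined Bayes factor of the evidence already in hand = 4 × 3.5 × 10 = 140.
Odds after that evidence = (1/1499) × 140 = 140/1499.
Target odds = 0.85/0.15 = 17/3.
Need 3.5ⁿ ≥ 17/3 ÷ (140/1499) = 25483/420.
3.5³ = 42.875 falls short of 25483/420 but 3.5⁴ = 150.0625 reaches it, so n = 4.

4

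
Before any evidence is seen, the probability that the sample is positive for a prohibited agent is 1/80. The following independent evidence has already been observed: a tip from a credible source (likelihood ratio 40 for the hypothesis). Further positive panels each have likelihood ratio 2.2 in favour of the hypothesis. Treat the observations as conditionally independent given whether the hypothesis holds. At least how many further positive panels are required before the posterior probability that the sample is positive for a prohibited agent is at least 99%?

7

Prior odds = 0.0125/0.9875 = 1/79.
Bayes factor of the evidence already in hand = 40.
Odds after that evidence = (1/79) × 40 = 40/79.
Target odds = 0.99/0.01 = 99.
Need 2.2ⁿ ≥ 99 ÷ (40/79) = 195.525.
2.2⁶ = 1771561/15625 falls short of 195.525 but 2.2⁷ = 19487171/78125 reaches it, so n = 7.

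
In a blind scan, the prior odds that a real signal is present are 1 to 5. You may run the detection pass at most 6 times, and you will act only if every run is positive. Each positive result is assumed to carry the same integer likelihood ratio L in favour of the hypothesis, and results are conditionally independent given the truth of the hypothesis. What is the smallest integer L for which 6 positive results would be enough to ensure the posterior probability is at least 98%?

Prior odds = 0.2.
Target odds = 0.98/0.02 = 49.
Need L⁶ ≥ 49 ÷ 0.2 = 245.
2⁶ = 64 < 245 ≤ 729 = 3⁶, so L = 3.

3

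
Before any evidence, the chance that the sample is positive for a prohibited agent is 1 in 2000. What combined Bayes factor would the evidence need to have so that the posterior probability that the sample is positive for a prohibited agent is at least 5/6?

Prior odds = 0.0005/0.9995 = 1/1999.
Target odds = (5/6)/(1/6) = 5.
Required Bayes factor = 5 ÷ (1/1999) = 9995.

9995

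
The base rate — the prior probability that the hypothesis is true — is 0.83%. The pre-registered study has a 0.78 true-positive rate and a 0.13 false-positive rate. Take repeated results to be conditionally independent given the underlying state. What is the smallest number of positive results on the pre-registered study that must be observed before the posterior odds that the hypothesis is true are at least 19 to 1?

5

Prior odds = 0.0083/0.9917 = 83/9917.
Likelihood ratio of a positive result = 0.78/0.13 = 6.
Target odds = 19.
Need (83/9917) × 6ⁿ ≥ 19, i.e. 6ⁿ ≥ 188423/83.
6⁴ = 1296 falls short of 188423/83 but 6⁵ = 7776 reaches it, so n = 5.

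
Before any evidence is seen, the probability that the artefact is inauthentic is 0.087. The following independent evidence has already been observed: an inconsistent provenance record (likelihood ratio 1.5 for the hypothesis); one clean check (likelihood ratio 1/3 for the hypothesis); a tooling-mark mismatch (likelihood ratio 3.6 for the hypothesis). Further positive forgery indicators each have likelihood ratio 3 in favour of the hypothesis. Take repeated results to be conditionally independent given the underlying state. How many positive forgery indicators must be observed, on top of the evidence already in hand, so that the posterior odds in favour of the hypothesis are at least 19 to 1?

5

Prior odds = 0.087/0.913 = 87/913.
Combined Bayes factor of the evidence already in hand = 1.5 × (1/3) × 3.6 = 1.8.
Odds after that evidence = (87/913) × 1.8 = 783/4565.
Target odds = 19.
Need 3ⁿ ≥ 19 ÷ (783/4565) = 86735/783.
3⁴ = 81 falls short of 86735/783 but 3⁵ = 243 reaches it, so n = 5.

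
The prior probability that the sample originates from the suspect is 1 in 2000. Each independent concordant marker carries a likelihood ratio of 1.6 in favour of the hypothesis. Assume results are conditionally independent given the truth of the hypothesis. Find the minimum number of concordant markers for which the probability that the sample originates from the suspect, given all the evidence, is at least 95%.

Prior odds: 0.0005 ÷ 0.9995 = 1/1999.
Likelihood ratio per concordant marker = 1.6.
Target posterior odds = 0.95/0.05 = 19.
Require 1.6ⁿ ≥ 19 ÷ (1/1999) = 37981.
1.6²² ≈30948.5 falls short of 37981 but 1.6²³ ≈49517.6 reaches it, so n = 23.

23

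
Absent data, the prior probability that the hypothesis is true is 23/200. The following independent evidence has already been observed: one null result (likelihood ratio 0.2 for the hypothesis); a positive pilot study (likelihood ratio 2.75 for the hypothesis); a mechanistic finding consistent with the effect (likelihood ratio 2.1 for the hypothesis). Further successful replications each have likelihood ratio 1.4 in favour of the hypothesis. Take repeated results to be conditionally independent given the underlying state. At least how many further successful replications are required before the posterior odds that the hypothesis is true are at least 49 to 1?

18

Prior odds = 0.115/0.885 = 23/177.
Combined Bayes factor of the evidence already in hand = 0.2 × 2.75 × 2.1 = 1.155.
Odds after that evidence = (23/177) × 1.155 = 1771/11800.
Target odds = 49.
Need 1.4ⁿ ≥ 49 ÷ (1771/11800) = 82600/253.
1.4¹⁷ ≈304.913 falls short of 82600/253 but 1.4¹⁸ ≈426.879 reaches it, so n = 18.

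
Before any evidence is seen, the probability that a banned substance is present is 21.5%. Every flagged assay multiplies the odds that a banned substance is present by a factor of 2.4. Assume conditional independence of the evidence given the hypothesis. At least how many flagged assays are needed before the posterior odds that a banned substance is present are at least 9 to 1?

Prior odds = 0.215/0.785 = 43/157.
Likelihood ratio per flagged assay = 2.4.
Target odds = 9.
Need (43/157) × 2.4ⁿ ≥ 9, i.e. 2.4ⁿ ≥ 1413/43.
2.4³ = 13.824 falls short of 1413/43 but 2.4⁴ = 33.1776 reaches it, so n = 4.

4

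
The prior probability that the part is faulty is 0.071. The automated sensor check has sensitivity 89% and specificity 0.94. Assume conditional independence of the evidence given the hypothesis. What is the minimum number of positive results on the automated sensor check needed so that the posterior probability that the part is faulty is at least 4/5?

2

Prior odds: 0.071 ÷ 0.929 = 71/929.
False-positive rate = 1 − 0.94 = 0.06; likelihood ratio of a positive = 0.89/0.06 = 89/6.
Target odds: 0.8 ÷ 0.2 = 4.
Need (71/929) × (89/6)ⁿ ≥ 4, i.e. (89/6)ⁿ ≥ 3716/71.
(89/6)¹ = 89/6 falls short of 3716/71 but (89/6)² = 7921/36 reaches it, so n = 2.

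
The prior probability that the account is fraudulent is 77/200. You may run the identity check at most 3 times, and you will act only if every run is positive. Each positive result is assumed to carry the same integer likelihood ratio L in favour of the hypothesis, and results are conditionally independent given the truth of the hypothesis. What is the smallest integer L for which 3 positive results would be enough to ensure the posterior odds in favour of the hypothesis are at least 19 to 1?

4

Prior odds = 0.385/0.615 = 77/123.
Target odds = 19.
Need L³ ≥ 19 ÷ (77/123) = 2337/77.
3³ = 27 < 2337/77 ≤ 64 = 4³, so L = 4.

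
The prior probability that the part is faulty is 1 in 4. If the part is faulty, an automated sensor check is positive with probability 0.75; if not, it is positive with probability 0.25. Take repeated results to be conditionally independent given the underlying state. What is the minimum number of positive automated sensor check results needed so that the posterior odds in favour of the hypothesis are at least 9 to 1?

Prior odds: 0.25 ÷ 0.75 = 1/3.
Likelihood ratio of a positive = 0.75/0.25 = 3.
Target odds = 9.
Need (1/3) × 3ⁿ ≥ 9, i.e. 3ⁿ ≥ 27.
3² = 9 falls short of 27 but 3³ = 27 reaches it, so n = 3.

3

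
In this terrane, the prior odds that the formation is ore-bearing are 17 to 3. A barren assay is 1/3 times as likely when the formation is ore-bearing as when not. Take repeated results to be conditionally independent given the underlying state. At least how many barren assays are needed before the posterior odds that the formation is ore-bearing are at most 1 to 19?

Prior odds = 17/3.
Likelihood ratio per barren assay = 1/3.
Target odds = 1/19.
Require (1/3)ⁿ ≤ 1/19 ÷ (17/3) = 3/323.
(1/3)⁴ = 1/81 is still above 3/323 but (1/3)⁵ = 1/243 is at or below it, so n = 5.

5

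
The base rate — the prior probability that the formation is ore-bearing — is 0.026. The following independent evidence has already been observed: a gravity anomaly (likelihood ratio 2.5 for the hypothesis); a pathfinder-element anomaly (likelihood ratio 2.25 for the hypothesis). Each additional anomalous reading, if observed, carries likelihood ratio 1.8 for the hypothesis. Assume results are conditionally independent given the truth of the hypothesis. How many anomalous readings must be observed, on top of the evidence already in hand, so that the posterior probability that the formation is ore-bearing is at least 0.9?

Prior odds = 0.026/0.974 = 13/487.
Combined Bayes factor of the evidence already in hand = 2.5 × 2.25 = 5.625.
Odds after that evidence = (13/487) × 5.625 = 585/3896.
Target odds = 0.9/0.1 = 9.
Need 1.8ⁿ ≥ 9 ÷ (585/3896) = 3896/65.
1.8⁶ = 531441/15625 falls short of 3896/65 but 1.8⁷ = 4782969/78125 reaches it, so n = 7.

7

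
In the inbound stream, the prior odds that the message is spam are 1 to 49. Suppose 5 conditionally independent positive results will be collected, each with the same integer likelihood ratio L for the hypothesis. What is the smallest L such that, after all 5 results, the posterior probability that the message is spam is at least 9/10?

Prior odds = 1/49.
Target odds = 0.9/0.1 = 9.
Need L⁵ ≥ 9 ÷ (1/49) = 441.
3⁵ = 243 < 441 ≤ 1024 = 4⁵, so L = 4.

4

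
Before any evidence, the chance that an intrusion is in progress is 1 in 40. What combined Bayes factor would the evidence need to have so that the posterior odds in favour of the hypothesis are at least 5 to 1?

Prior odds = 0.025/0.975 = 1/39.
Target odds = 5.
Required Bayes factor = 5 ÷ (1/39) = 195.

195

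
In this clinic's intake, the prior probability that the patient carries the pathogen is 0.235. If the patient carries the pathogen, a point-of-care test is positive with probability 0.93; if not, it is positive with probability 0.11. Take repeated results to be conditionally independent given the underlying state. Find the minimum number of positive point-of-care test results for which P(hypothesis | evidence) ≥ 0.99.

Prior odds = 0.235/0.765 = 47/153.
Likelihood ratio of a positive = 0.93/0.11 = 93/11.
Target posterior odds = 0.99/0.01 = 99.
Require (93/11)ⁿ ≥ 99 ÷ (47/153) = 15147/47.
(93/11)² = 8649/121 falls short of 15147/47 but (93/11)³ = 804357/1331 reaches it, so n = 3.

3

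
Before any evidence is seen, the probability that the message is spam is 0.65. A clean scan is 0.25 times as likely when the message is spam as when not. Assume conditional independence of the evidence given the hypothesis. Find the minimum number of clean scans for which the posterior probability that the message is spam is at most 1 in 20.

Prior odds: 0.65 ÷ 0.35 = 13/7.
Likelihood ratio per clean scan = 0.25.
Target posterior odds = 0.05/0.95 = 1/19.
Need (13/7) × 0.25ⁿ ≤ 1/19, i.e. 0.25ⁿ ≤ 7/247.
0.25² = 0.0625 is still above 7/247 but 0.25³ = 0.015625 is at or below it, so n = 3.

3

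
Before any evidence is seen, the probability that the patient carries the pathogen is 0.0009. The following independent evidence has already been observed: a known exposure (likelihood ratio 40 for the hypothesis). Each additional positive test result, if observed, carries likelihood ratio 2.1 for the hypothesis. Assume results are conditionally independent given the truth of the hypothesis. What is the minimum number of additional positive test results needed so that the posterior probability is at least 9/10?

Prior odds = 0.0009/0.9991 = 9/9991.
Bayes factor of the evidence already in hand = 40.
Odds after that evidence = (9/9991) × 40 = 360/9991.
Target odds = 0.9/0.1 = 9.
Need 2.1ⁿ ≥ 9 ÷ (360/9991) = 249.775.
2.1⁷ ≈180.109 falls short of 249.775 but 2.1⁸ ≈378.229 reaches it, so n = 8.

8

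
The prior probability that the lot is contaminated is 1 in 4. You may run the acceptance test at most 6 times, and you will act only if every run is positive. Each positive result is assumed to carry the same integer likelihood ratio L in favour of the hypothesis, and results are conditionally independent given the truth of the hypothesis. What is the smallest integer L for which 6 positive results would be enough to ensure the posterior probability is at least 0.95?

Prior odds = 0.25/0.75 = 1/3.
Target odds = 0.95/0.05 = 19.
Need L⁶ ≥ 19 ÷ (1/3) = 57.
1⁶ = 1 < 57 ≤ 64 = 2⁶, so L = 2.

2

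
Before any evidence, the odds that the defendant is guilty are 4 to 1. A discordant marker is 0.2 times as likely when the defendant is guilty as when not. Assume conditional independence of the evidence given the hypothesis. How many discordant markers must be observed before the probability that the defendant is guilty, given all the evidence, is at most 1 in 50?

Prior odds = 4.
Likelihood ratio per discordant marker = 0.2.
Target odds: 0.02 ÷ 0.98 = 1/49.
Require 0.2ⁿ ≤ 1/49 ÷ 4 = 1/196.
0.2³ = 0.008 is still above 1/196 but 0.2⁴ = 0.0016 is at or below it, so n = 4.

4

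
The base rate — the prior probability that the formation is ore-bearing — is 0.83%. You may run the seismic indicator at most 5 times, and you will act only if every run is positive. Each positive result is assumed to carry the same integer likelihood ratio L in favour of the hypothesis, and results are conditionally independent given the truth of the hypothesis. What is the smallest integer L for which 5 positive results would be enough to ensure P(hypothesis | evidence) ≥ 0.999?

11

Prior odds = 0.0083/0.9917 = 83/9917.
Target odds = 0.999/0.001 = 999.
Need L⁵ ≥ 999 ÷ (83/9917) = 9907083/83.
10⁵ = 100000 < 9907083/83 ≤ 161051 = 11⁵, so L = 11.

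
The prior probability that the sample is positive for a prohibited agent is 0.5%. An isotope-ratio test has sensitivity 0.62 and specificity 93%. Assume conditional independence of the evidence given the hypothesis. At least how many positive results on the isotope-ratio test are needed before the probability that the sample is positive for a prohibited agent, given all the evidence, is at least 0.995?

Prior odds = 0.005/0.995 = 1/199.
False-positive rate = 1 − 0.93 = 0.07; likelihood ratio of a positive = 0.62/0.07 = 62/7.
Target posterior odds = 0.995/0.005 = 199.
Need (1/199) × (62/7)ⁿ ≥ 199, i.e. (62/7)ⁿ ≥ 39601.
(62/7)⁴ = 14776336/2401 falls short of 39601 but (62/7)⁵ = 916132832/16807 reaches it, so n = 5.

5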